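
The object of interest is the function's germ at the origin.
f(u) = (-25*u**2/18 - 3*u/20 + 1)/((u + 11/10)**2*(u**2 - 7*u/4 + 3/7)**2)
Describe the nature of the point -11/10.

The point is a pole of order 2.

The denominator factor u + 11/10 vanishes at -11/10 and appears to the power 2; the numerator there equals -116/225, nonzero, and no other factor vanishes.
Hence a pole whose order is the multiplicity, 2.


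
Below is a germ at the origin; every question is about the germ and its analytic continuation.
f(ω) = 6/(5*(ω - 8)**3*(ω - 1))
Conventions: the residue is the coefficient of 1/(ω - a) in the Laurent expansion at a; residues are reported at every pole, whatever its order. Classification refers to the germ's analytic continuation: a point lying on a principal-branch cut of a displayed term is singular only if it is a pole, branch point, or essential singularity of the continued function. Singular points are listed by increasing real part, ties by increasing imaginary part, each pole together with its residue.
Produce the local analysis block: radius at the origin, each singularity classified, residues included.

Denominator factor (ω - 8)^3: pole of order 3 at 8, modulus 8.
Denominator factor (ω - 1): pole of order 1 at 1, modulus 1.
The radius of convergence is the smallest modulus among the singular points: 1.
At the order-1 pole 1 set g(ω) = (ω - (1))*f(ω) = 6/(5*(ω - 8)**3).
Simple pole: residue = g(a) at a = 1, which is -6/1715.
At the order-3 pole 8 set g(ω) = (ω - (8))^3*f(ω) = 6/(5*(ω - 1)).
Order-3 pole: residue = g''(a)/2; g''(8) = 12/1715, so the residue is 6/1715.
List the singular points by increasing real part (a conjugate pair: the negative imaginary part first).

Radius of convergence at 0: 1.
At 1: a pole of order 1; residue -6/1715.
At 8: a pole of order 3; residue 6/1715.


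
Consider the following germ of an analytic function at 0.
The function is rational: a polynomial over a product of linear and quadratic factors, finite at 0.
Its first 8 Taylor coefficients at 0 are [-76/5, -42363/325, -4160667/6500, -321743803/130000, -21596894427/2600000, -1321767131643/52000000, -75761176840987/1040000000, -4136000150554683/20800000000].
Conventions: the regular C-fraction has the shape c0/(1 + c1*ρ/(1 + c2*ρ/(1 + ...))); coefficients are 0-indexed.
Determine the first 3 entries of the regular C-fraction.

Taylor coefficients (read off): a_0 = -76/5, a_1 = -42363/325, a_2 = -4160667/6500.
c0 = a_0 = -76/5. Peel one level at a time: if S = 1 + c*ρ/S' with S'(0) = 1, then c is the ρ-coefficient of S and S' = c*ρ/(S - 1).
S_1 = c0/f = 1 + (-42363/4940)*ρ + (38346951/1220180)*ρ^2 + ...; c1 = -42363/4940.
S_2 = c1*ρ/(S_1 - 1) = 1 + (12782317/3487887)*ρ + ...; c2 = 12782317/3487887.

The regular C-fraction coefficients are [-76/5, -42363/4940, 12782317/3487887].


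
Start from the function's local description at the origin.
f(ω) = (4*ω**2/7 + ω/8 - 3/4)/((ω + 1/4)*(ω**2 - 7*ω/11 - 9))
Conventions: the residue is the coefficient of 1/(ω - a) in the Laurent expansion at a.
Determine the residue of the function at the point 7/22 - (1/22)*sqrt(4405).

The residue is 10523/43260 - (20197/38112060)*sqrt(4405).

The factor ω**2 - 7*ω/11 - 9 splits as (ω - a)(ω - a') with a = 7/22 - (1/22)*sqrt(4405), a' = 7/22 + (1/22)*sqrt(4405). At the order-1 pole a set g(ω) = (ω - a)*f(ω) = [(4*ω**2/7 + ω/8 - 3/4)/(ω + 1/4)] / (ω - a').
Simple pole: residue = g(a) at a = 7/22 - (1/22)*sqrt(4405), which is 10523/43260 - (20197/38112060)*sqrt(4405).


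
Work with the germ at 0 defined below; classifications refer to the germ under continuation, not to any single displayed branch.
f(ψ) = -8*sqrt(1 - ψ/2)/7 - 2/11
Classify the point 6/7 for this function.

There is no denominator, hence no pole anywhere.
Branch term sqrt(1 - ψ/(2)): argument at 6/7 is 4/7, nonzero, so 6/7 is not its branch point (a point on a principal cut is still regular for the continued germ).
So the germ continues analytically to 6/7.

The point is a regular point.


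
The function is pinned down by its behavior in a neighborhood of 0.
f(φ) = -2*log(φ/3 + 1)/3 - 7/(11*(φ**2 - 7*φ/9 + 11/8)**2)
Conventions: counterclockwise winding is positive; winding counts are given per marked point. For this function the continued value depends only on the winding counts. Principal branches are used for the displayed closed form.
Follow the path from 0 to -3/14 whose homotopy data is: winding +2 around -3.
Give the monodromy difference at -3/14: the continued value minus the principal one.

The rational part is single-valued and drops out of the difference; each branch term changes only by its own monodromy.
(-2/3)*log(1 - φ/(-3)): each positive loop around -3 adds 2*pi*i to the log, so winding +2 contributes (-2/3)*(2)*2*pi*i = -(8/3)*pi*i.
Summing the contributions at φ = -3/14 gives -(8/3)*pi*i.

Continued minus principal equals -(8/3)*pi*i.


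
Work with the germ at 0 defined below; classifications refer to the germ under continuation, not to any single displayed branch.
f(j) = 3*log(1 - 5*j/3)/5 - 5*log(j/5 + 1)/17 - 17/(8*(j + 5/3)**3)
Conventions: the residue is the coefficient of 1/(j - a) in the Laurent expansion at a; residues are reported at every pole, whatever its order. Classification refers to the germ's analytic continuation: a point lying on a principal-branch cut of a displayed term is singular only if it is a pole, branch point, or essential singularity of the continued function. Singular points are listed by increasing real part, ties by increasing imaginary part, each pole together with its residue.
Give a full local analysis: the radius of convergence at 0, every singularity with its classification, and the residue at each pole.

Denominator factor (j + 5/3)^3: pole of order 3 at -5/3, modulus 5/3.
Branch term (-5/17)*log(1 - j/(-5)): its argument vanishes at j = -5, a logarithmic branch point, modulus 5.
Branch term (3/5)*log(1 - j/(3/5)): its argument vanishes at j = 3/5, a logarithmic branch point, modulus 3/5.
The radius of convergence is the smallest modulus among the singular points: 3/5.
The branch terms are analytic at -5/3 and contribute nothing to the residue; only the rational part matters.
At the order-3 pole -5/3 set g(j) = (j - (-5/3))^3*(rational part) = -17/8.
Order-3 pole: residue = g''(a)/2; g''(-5/3) = 0, so the residue is 0.
List the singular points by increasing real part (a conjugate pair: the negative imaginary part first).

Radius of convergence at 0: 3/5.
At -5: a logarithmic branch point.
At -5/3: a pole of order 3; residue 0.
At 3/5: a logarithmic branch point.


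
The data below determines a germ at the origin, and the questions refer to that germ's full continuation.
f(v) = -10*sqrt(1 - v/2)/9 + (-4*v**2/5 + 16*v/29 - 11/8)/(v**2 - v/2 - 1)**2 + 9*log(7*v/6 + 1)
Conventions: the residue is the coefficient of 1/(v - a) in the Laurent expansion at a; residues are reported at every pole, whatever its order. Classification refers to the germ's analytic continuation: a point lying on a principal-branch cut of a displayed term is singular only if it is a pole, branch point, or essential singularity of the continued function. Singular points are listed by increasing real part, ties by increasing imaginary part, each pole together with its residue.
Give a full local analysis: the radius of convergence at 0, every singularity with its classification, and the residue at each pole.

Denominator factor (v**2 - v/2 - 1)^2: discriminant 17/4, real irrational roots 1/4 + (1/4)*sqrt(17) and 1/4 - (1/4)*sqrt(17); poles of order 2, moduli 1/4 + (1/4)*sqrt(17) and -1/4 + (1/4)*sqrt(17).
Branch term (-10/9)*sqrt(1 - v/(2)): its argument vanishes at v = 2, a square-root branch point, modulus 2.
Branch term (9)*log(1 - v/(-6/7)): its argument vanishes at v = -6/7, a logarithmic branch point, modulus 6/7.
The radius of convergence is the smallest modulus among the singular points: -1/4 + (1/4)*sqrt(17).
The branch terms are analytic at 1/4 - (1/4)*sqrt(17) and contribute nothing to the residue; only the rational part matters.
The factor v**2 - v/2 - 1 splits as (v - a)(v - a') with a = 1/4 - (1/4)*sqrt(17), a' = 1/4 + (1/4)*sqrt(17). At the order-2 pole a set g(v) = (v - a)^2*(rational part) = [-4*v**2/5 + 16*v/29 - 11/8] / (v - a')^2.
Order-2 pole: residue = g'(a); g'(1/4 - (1/4)*sqrt(17)) = -(1014/41905)*sqrt(17), so the residue is -(1014/41905)*sqrt(17).
The branch terms are analytic at 1/4 + (1/4)*sqrt(17) and contribute nothing to the residue; only the rational part matters.
The factor v**2 - v/2 - 1 splits as (v - a)(v - a') with a = 1/4 + (1/4)*sqrt(17), a' = 1/4 - (1/4)*sqrt(17). At the order-2 pole a set g(v) = (v - a)^2*(rational part) = [-4*v**2/5 + 16*v/29 - 11/8] / (v - a')^2.
Order-2 pole: residue = g'(a); g'(1/4 + (1/4)*sqrt(17)) = (1014/41905)*sqrt(17), so the residue is (1014/41905)*sqrt(17).
List the singular points by increasing real part (a conjugate pair: the negative imaginary part first).

Radius of convergence at 0: -1/4 + (1/4)*sqrt(17).
At -6/7: a logarithmic branch point.
At 1/4 - (1/4)*sqrt(17): a pole of order 2; residue -(1014/41905)*sqrt(17).
At 1/4 + (1/4)*sqrt(17): a pole of order 2; residue (1014/41905)*sqrt(17).
At 2: an algebraic (square-root) branch point.


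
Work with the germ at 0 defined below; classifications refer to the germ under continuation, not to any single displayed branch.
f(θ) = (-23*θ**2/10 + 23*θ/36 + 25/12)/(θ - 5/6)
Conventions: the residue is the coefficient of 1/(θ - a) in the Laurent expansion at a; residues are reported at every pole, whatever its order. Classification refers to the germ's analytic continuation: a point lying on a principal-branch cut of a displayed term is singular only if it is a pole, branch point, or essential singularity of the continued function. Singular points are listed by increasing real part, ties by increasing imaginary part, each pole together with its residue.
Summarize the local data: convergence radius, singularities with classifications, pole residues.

Radius of convergence at 0: 5/6.
At 5/6: a pole of order 1; residue 55/54.

Denominator factor (θ - 5/6): pole of order 1 at 5/6, modulus 5/6.
The radius of convergence is the smallest modulus among the singular points: 5/6.
At the order-1 pole 5/6 set g(θ) = (θ - (5/6))*f(θ) = -23*θ**2/10 + 23*θ/36 + 25/12.
Simple pole: residue = g(a) at a = 5/6, which is 55/54.


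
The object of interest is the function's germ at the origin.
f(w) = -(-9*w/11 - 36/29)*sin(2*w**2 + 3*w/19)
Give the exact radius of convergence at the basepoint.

The radius of convergence is infinite.

The factor -sin(2*w**2 + 3*w/19) is entire and contributes no finite singular point.
The polynomial part has no poles.
No finite singular points: the Taylor series at 0 converges everywhere.


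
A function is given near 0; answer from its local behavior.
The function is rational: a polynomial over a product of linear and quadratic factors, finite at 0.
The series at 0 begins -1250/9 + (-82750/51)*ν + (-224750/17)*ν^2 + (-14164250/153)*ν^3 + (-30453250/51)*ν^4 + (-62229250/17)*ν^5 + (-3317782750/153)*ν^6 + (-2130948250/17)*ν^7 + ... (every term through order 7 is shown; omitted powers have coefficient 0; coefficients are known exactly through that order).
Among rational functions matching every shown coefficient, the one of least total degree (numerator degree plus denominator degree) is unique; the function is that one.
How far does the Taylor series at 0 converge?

No rational of total degree below 4 reproduces all 8 coefficients; solving the [1/3] Pade equations on them gives f(ν) = (25/9 - 15*ν/17)/((ν - 1/2)*(ν - 1/5)**2), whose expansion matches every shown term.
Denominator factor (ν - 1/2): pole of order 1 at 1/2, modulus 1/2.
Denominator factor (ν - 1/5)^2: pole of order 2 at 1/5, modulus 1/5.
The radius of convergence is the smallest modulus among the singular points: 1/5.

The radius of convergence is 1/5.


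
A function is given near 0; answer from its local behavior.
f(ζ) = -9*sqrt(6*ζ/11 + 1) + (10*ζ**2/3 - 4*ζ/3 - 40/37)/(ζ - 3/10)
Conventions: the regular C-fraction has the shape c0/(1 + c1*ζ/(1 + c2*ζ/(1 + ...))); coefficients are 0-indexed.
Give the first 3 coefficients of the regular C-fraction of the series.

Taylor coefficients (expand at 0): a_0 = -599/111, a_1 = 51289/3663, a_2 = 10656319/241758.
c0 = a_0 = -599/111. Peel one level at a time: if S = 1 + c*ζ/S' with S'(0) = 1, then c is the ζ-coefficient of S and S' = c*ζ/(S - 1).
S_1 = c0/f = 1 + (51289/19767)*ζ + (11644258123/781468578)*ζ^2 + ...; c1 = 51289/19767.
S_2 = c1*ζ/(S_1 - 1) = 1 + (-11644258123/2027659326)*ζ + ...; c2 = -11644258123/2027659326.

The regular C-fraction coefficients are [-599/111, 51289/19767, -11644258123/2027659326].


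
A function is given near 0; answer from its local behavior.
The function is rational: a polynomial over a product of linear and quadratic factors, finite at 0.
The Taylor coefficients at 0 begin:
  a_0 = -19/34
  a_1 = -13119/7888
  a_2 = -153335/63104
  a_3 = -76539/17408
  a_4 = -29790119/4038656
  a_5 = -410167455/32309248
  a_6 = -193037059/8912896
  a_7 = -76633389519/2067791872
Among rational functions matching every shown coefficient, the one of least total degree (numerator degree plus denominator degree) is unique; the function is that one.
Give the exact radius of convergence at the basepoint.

The radius of convergence is -9/16 + (1/16)*sqrt(337).

No rational of total degree below 3 reproduces all 8 coefficients; solving the [1/2] Pade equations on them gives f(γ) = (30*γ/29 + 19/34)/(γ**2 + 9*γ/8 - 1), whose expansion matches every shown term.
Denominator factor (γ**2 + 9*γ/8 - 1): discriminant 337/64, real irrational roots -9/16 + (1/16)*sqrt(337) and -9/16 - (1/16)*sqrt(337); poles of order 1, moduli -9/16 + (1/16)*sqrt(337) and 9/16 + (1/16)*sqrt(337).
The radius of convergence is the smallest modulus among the singular points: -9/16 + (1/16)*sqrt(337).


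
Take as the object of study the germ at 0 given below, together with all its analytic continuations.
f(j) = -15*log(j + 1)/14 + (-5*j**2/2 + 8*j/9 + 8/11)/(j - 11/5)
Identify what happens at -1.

The point is a logarithmic branch point.

The term (-15/14)*log(1 - j/(-1)) has argument 1 - -1/(-1) = 0 at -1: a logarithmic (infinitely-sheeted) branch point; the remaining terms are analytic or single-valued there.


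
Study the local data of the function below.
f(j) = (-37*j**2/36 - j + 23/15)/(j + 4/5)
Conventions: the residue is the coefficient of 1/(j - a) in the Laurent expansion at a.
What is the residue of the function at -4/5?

The residue is 377/225.

At the order-1 pole -4/5 set g(j) = (j - (-4/5))*f(j) = -37*j**2/36 - j + 23/15.
Simple pole: residue = g(a) at a = -4/5, which is 377/225.


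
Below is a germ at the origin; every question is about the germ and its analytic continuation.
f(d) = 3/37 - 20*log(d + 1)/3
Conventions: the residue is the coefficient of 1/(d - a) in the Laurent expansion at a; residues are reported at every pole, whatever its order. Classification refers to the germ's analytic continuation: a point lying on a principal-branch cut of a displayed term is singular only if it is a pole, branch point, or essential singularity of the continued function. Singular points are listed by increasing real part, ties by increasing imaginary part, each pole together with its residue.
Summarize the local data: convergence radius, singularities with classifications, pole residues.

Branch term (-20/3)*log(1 - d/(-1)): its argument vanishes at d = -1, a logarithmic branch point, modulus 1.
The radius of convergence is the smallest modulus among the singular points: 1.

Radius of convergence at 0: 1.
At -1: a logarithmic branch point.


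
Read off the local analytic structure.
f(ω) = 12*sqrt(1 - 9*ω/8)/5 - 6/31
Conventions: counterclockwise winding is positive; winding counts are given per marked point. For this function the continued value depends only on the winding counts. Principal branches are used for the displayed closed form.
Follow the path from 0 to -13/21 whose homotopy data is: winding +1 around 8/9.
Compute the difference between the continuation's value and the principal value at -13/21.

Continued minus principal equals -(6/35)*sqrt(1330).

The rational part is single-valued and drops out of the difference; each branch term changes only by its own monodromy.
(12/5)*sqrt(1 - ω/(8/9)): winding +1 is odd, the square root flips sign, contributing -2*(12/5)*sqrt(1 - (-13/21)/(8/9)) = -2*(12/5)*sqrt(95/56) = -(6/35)*sqrt(1330).
Summing the contributions at ω = -13/21 gives -(6/35)*sqrt(1330).


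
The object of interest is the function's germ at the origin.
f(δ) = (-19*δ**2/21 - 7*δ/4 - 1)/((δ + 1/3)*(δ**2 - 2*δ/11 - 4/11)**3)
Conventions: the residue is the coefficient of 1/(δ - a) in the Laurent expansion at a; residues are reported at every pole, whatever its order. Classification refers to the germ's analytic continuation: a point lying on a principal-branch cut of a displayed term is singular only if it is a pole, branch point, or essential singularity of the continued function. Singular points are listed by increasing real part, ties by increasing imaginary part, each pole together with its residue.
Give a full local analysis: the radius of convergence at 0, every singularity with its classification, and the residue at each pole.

Radius of convergence at 0: 1/3.
At 1/11 - (3/11)*sqrt(5): a pole of order 3; residue -14051367/384104 - (433477555093/31112424000)*sqrt(5).
At -1/3: a pole of order 1; residue 14051367/192052.
At 1/11 + (3/11)*sqrt(5): a pole of order 3; residue -14051367/384104 + (433477555093/31112424000)*sqrt(5).

Denominator factor (δ**2 - 2*δ/11 - 4/11)^3: discriminant 180/121, real irrational roots 1/11 + (3/11)*sqrt(5) and 1/11 - (3/11)*sqrt(5); poles of order 3, moduli 1/11 + (3/11)*sqrt(5) and -1/11 + (3/11)*sqrt(5).
Denominator factor (δ + 1/3): pole of order 1 at -1/3, modulus 1/3.
The radius of convergence is the smallest modulus among the singular points: 1/3.
The factor δ**2 - 2*δ/11 - 4/11 splits as (δ - a)(δ - a') with a = 1/11 - (3/11)*sqrt(5), a' = 1/11 + (3/11)*sqrt(5). At the order-3 pole a set g(δ) = (δ - a)^3*f(δ) = [(-19*δ**2/21 - 7*δ/4 - 1)/(δ + 1/3)] / (δ - a')^3.
Order-3 pole: residue = g''(a)/2; g''(1/11 - (3/11)*sqrt(5)) = -14051367/192052 - (433477555093/15556212000)*sqrt(5), so the residue is -14051367/384104 - (433477555093/31112424000)*sqrt(5).
At the order-1 pole -1/3 set g(δ) = (δ - (-1/3))*f(δ) = (-19*δ**2/21 - 7*δ/4 - 1)/(δ**2 - 2*δ/11 - 4/11)**3.
Simple pole: residue = g(a) at a = -1/3, which is 14051367/192052.
The factor δ**2 - 2*δ/11 - 4/11 splits as (δ - a)(δ - a') with a = 1/11 + (3/11)*sqrt(5), a' = 1/11 - (3/11)*sqrt(5). At the order-3 pole a set g(δ) = (δ - a)^3*f(δ) = [(-19*δ**2/21 - 7*δ/4 - 1)/(δ + 1/3)] / (δ - a')^3.
Order-3 pole: residue = g''(a)/2; g''(1/11 + (3/11)*sqrt(5)) = -14051367/192052 + (433477555093/15556212000)*sqrt(5), so the residue is -14051367/384104 + (433477555093/31112424000)*sqrt(5).
List the singular points by increasing real part (a conjugate pair: the negative imaginary part first).


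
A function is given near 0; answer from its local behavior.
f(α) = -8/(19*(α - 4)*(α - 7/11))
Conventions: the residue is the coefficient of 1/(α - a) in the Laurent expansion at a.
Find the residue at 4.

At the order-1 pole 4 set g(α) = (α - (4))*f(α) = -8/(19*(α - 7/11)).
Simple pole: residue = g(a) at a = 4, which is -88/703.

The residue is -88/703.


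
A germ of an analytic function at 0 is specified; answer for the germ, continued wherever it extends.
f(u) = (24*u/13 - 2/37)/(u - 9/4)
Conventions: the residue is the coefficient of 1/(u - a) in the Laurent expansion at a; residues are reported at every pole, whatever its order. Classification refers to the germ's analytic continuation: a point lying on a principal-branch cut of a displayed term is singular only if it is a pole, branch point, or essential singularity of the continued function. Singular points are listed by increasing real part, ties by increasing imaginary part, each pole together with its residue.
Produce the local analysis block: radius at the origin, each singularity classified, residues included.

Denominator factor (u - 9/4): pole of order 1 at 9/4, modulus 9/4.
The radius of convergence is the smallest modulus among the singular points: 9/4.
At the order-1 pole 9/4 set g(u) = (u - (9/4))*f(u) = 24*u/13 - 2/37.
Simple pole: residue = g(a) at a = 9/4, which is 1972/481.

Radius of convergence at 0: 9/4.
At 9/4: a pole of order 1; residue 1972/481.


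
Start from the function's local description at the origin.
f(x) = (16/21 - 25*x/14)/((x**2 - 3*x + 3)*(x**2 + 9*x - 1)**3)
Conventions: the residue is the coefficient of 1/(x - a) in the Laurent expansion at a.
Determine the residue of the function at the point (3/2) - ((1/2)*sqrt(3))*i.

The factor x**2 - 3*x + 3 splits as (x - a)(x - a') with a = (3/2) - ((1/2)*sqrt(3))*i, a' = (3/2) + ((1/2)*sqrt(3))*i. At the order-1 pole a set g(x) = (x - a)*f(x) = [(16/21 - 25*x/14)/(x**2 + 9*x - 1)**3] / (x - a').
Simple pole: residue = g(a) at a = (3/2) - ((1/2)*sqrt(3))*i, which is (445/1755904) - ((5617/110621952)*sqrt(3))*i.

The residue is (445/1755904) - ((5617/110621952)*sqrt(3))*i.


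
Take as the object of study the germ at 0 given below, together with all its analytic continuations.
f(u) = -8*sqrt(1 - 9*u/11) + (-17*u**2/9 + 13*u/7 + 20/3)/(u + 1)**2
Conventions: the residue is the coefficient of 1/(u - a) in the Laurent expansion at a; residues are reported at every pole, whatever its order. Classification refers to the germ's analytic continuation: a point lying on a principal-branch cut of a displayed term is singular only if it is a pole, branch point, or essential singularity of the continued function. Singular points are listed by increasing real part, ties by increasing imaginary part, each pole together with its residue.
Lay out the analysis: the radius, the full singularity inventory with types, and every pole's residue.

Denominator factor (u + 1)^2: pole of order 2 at -1, modulus 1.
Branch term (-8)*sqrt(1 - u/(11/9)): its argument vanishes at u = 11/9, a square-root branch point, modulus 11/9.
The radius of convergence is the smallest modulus among the singular points: 1.
The branch term is analytic at -1 and contributes nothing to the residue; only the rational part matters.
At the order-2 pole -1 set g(u) = (u - (-1))^2*(rational part) = -17*u**2/9 + 13*u/7 + 20/3.
Order-2 pole: residue = g'(a); g'(-1) = 355/63, so the residue is 355/63.
List the singular points by increasing real part (a conjugate pair: the negative imaginary part first).

Radius of convergence at 0: 1.
At -1: a pole of order 2; residue 355/63.
At 11/9: an algebraic (square-root) branch point.


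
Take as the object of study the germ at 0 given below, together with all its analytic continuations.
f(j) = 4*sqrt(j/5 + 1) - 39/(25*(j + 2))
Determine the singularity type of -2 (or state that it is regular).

The denominator factor j + 2 vanishes at -2 and appears to the power 1; the numerator there equals -39/25, nonzero, and no other factor vanishes.
The branch terms are analytic at this point.
Hence a pole whose order is the multiplicity, 1.

The point is a pole of order 1.


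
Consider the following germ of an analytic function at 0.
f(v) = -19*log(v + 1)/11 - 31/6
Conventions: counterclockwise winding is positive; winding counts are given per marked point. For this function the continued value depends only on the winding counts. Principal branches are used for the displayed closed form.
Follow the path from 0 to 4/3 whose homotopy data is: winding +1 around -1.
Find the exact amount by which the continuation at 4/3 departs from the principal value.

The rational part is single-valued and drops out of the difference; each branch term changes only by its own monodromy.
(-19/11)*log(1 - v/(-1)): each positive loop around -1 adds 2*pi*i to the log, so winding +1 contributes (-19/11)*(1)*2*pi*i = -(38/11)*pi*i.
Summing the contributions at v = 4/3 gives -(38/11)*pi*i.

Continued minus principal equals -(38/11)*pi*i.


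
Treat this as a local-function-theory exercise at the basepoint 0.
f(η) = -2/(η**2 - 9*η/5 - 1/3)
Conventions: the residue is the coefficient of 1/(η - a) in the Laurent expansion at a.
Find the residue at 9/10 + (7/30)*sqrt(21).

The factor η**2 - 9*η/5 - 1/3 splits as (η - a)(η - a') with a = 9/10 + (7/30)*sqrt(21), a' = 9/10 - (7/30)*sqrt(21). At the order-1 pole a set g(η) = (η - a)*f(η) = [-2] / (η - a').
Simple pole: residue = g(a) at a = 9/10 + (7/30)*sqrt(21), which is -(10/49)*sqrt(21).

The residue is -(10/49)*sqrt(21).


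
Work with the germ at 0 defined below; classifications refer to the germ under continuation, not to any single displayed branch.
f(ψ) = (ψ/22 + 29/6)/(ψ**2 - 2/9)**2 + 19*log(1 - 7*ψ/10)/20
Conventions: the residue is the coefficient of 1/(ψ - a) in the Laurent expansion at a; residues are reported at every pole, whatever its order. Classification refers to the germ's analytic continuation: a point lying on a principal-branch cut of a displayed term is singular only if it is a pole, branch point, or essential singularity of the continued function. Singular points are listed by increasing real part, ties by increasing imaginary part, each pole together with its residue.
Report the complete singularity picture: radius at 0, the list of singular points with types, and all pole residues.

Radius of convergence at 0: (1/3)*sqrt(2).
At -(1/3)*sqrt(2): a pole of order 2; residue (261/32)*sqrt(2).
At (1/3)*sqrt(2): a pole of order 2; residue -(261/32)*sqrt(2).
At 10/7: a logarithmic branch point.

Denominator factor (ψ**2 - 2/9)^2: discriminant 8/9, real irrational roots (1/3)*sqrt(2) and -(1/3)*sqrt(2); poles of order 2, moduli (1/3)*sqrt(2) and (1/3)*sqrt(2).
Branch term (19/20)*log(1 - ψ/(10/7)): its argument vanishes at ψ = 10/7, a logarithmic branch point, modulus 10/7.
The radius of convergence is the smallest modulus among the singular points: (1/3)*sqrt(2).
The branch term is analytic at -(1/3)*sqrt(2) and contributes nothing to the residue; only the rational part matters.
The factor ψ**2 - 2/9 splits as (ψ - a)(ψ - a') with a = -(1/3)*sqrt(2), a' = (1/3)*sqrt(2). At the order-2 pole a set g(ψ) = (ψ - a)^2*(rational part) = [ψ/22 + 29/6] / (ψ - a')^2.
Order-2 pole: residue = g'(a); g'(-(1/3)*sqrt(2)) = (261/32)*sqrt(2), so the residue is (261/32)*sqrt(2).
The branch term is analytic at (1/3)*sqrt(2) and contributes nothing to the residue; only the rational part matters.
The factor ψ**2 - 2/9 splits as (ψ - a)(ψ - a') with a = (1/3)*sqrt(2), a' = -(1/3)*sqrt(2). At the order-2 pole a set g(ψ) = (ψ - a)^2*(rational part) = [ψ/22 + 29/6] / (ψ - a')^2.
Order-2 pole: residue = g'(a); g'((1/3)*sqrt(2)) = -(261/32)*sqrt(2), so the residue is -(261/32)*sqrt(2).
List the singular points by increasing real part (a conjugate pair: the negative imaginary part first).


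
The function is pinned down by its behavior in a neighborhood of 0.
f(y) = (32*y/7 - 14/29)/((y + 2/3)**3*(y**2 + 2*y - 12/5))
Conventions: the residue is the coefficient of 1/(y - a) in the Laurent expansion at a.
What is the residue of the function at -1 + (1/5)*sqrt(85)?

The residue is -3649725/82260472 + (810405/24110828)*sqrt(85).

The factor y**2 + 2*y - 12/5 splits as (y - a)(y - a') with a = -1 + (1/5)*sqrt(85), a' = -1 - (1/5)*sqrt(85). At the order-1 pole a set g(y) = (y - a)*f(y) = [(32*y/7 - 14/29)/(y + 2/3)**3] / (y - a').
Simple pole: residue = g(a) at a = -1 + (1/5)*sqrt(85), which is -3649725/82260472 + (810405/24110828)*sqrt(85).


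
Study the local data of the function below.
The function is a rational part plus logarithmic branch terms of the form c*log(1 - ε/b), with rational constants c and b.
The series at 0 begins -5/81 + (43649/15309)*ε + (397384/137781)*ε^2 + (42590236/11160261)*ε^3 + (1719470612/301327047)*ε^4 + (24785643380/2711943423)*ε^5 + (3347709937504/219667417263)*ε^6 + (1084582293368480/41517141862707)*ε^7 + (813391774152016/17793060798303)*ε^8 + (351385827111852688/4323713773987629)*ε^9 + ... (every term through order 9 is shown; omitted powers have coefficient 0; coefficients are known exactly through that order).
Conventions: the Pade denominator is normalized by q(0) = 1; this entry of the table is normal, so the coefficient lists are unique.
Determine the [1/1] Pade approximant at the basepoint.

Taylor coefficients needed (read off): a_0 = -5/81, a_1 = 43649/15309, a_2 = 397384/137781.
Write the denominator as Q(ε) = 1 + q1*ε. Requiring Q*f - P = O(ε^3) with deg P <= 1 kills the coefficients of ε^2..ε^2 in Q*f:
  ε^2: a_2 + q1*a_1 = 0, i.e. 397384/137781 + (43649/15309)*q1 = 0.
Solving this linear system: q1 = -397384/392841.
The numerator is Q*f truncated at degree 1: P0 = a_0 = -5/81; P1 = a_1 + q1*a_0 = 1946960521/668222541.

The Pade approximant has numerator coefficients [-5/81, 1946960521/668222541]; denominator coefficients [1, -397384/392841].


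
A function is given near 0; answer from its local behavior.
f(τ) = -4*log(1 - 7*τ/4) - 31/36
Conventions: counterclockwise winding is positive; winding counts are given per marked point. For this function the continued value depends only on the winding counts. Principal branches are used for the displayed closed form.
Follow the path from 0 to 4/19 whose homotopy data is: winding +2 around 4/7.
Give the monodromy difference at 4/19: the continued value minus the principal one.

The rational part is single-valued and drops out of the difference; each branch term changes only by its own monodromy.
(-4)*log(1 - τ/(4/7)): each positive loop around 4/7 adds 2*pi*i to the log, so winding +2 contributes (-4)*(2)*2*pi*i = -(16)*pi*i.
Summing the contributions at τ = 4/19 gives -(16)*pi*i.

Continued minus principal equals -(16)*pi*i.


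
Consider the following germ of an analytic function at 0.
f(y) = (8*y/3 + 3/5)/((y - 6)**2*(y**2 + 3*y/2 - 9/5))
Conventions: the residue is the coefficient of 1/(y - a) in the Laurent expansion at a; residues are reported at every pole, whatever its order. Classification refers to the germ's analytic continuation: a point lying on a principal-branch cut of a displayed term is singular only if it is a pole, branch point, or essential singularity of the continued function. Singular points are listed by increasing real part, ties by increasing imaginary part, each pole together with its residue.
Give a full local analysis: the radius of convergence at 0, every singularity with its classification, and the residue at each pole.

Denominator factor (y**2 + 3*y/2 - 9/5): discriminant 189/20, real irrational roots -3/4 + (3/20)*sqrt(105) and -3/4 - (3/20)*sqrt(105); poles of order 1, moduli -3/4 + (3/20)*sqrt(105) and 3/4 + (3/20)*sqrt(105).
Denominator factor (y - 6)^2: pole of order 2 at 6, modulus 6.
The radius of convergence is the smallest modulus among the singular points: -3/4 + (3/20)*sqrt(105).
The factor y**2 + 3*y/2 - 9/5 splits as (y - a)(y - a') with a = -3/4 - (3/20)*sqrt(105), a' = -3/4 + (3/20)*sqrt(105). At the order-1 pole a set g(y) = (y - a)*f(y) = [(8*y/3 + 3/5)/(y - 6)**2] / (y - a').
Simple pole: residue = g(a) at a = -3/4 - (3/20)*sqrt(105), which is 605/20736 - (19/62208)*sqrt(105).
The factor y**2 + 3*y/2 - 9/5 splits as (y - a)(y - a') with a = -3/4 + (3/20)*sqrt(105), a' = -3/4 - (3/20)*sqrt(105). At the order-1 pole a set g(y) = (y - a)*f(y) = [(8*y/3 + 3/5)/(y - 6)**2] / (y - a').
Simple pole: residue = g(a) at a = -3/4 + (3/20)*sqrt(105), which is 605/20736 + (19/62208)*sqrt(105).
At the order-2 pole 6 set g(y) = (y - (6))^2*f(y) = (8*y/3 + 3/5)/(y**2 + 3*y/2 - 9/5).
Order-2 pole: residue = g'(a); g'(6) = -605/10368, so the residue is -605/10368.
List the singular points by increasing real part (a conjugate pair: the negative imaginary part first).

Radius of convergence at 0: -3/4 + (3/20)*sqrt(105).
At -3/4 - (3/20)*sqrt(105): a pole of order 1; residue 605/20736 - (19/62208)*sqrt(105).
At -3/4 + (3/20)*sqrt(105): a pole of order 1; residue 605/20736 + (19/62208)*sqrt(105).
At 6: a pole of order 2; residue -605/10368.


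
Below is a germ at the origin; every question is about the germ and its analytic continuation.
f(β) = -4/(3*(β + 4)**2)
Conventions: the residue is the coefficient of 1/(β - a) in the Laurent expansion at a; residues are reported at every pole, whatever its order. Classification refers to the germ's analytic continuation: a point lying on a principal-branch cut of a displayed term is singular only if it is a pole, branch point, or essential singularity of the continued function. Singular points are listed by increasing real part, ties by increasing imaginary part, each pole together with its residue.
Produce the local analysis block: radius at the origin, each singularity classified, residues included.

Denominator factor (β + 4)^2: pole of order 2 at -4, modulus 4.
The radius of convergence is the smallest modulus among the singular points: 4.
At the order-2 pole -4 set g(β) = (β - (-4))^2*f(β) = -4/3.
Order-2 pole: residue = g'(a); g'(-4) = 0, so the residue is 0.

Radius of convergence at 0: 4.
At -4: a pole of order 2; residue 0.


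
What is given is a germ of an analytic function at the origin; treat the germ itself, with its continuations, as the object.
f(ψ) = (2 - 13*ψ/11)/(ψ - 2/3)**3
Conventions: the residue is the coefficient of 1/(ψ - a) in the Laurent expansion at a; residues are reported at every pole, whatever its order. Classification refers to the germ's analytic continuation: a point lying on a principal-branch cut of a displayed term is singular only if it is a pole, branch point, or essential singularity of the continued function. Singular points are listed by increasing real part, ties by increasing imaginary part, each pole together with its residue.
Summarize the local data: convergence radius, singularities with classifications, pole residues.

Radius of convergence at 0: 2/3.
At 2/3: a pole of order 3; residue 0.

Denominator factor (ψ - 2/3)^3: pole of order 3 at 2/3, modulus 2/3.
The radius of convergence is the smallest modulus among the singular points: 2/3.
At the order-3 pole 2/3 set g(ψ) = (ψ - (2/3))^3*f(ψ) = 2 - 13*ψ/11.
Order-3 pole: residue = g''(a)/2; g''(2/3) = 0, so the residue is 0.


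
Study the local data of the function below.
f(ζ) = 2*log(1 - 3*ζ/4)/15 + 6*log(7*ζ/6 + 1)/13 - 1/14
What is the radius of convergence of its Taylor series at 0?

Branch term (2/15)*log(1 - ζ/(4/3)): its argument vanishes at ζ = 4/3, a logarithmic branch point, modulus 4/3.
Branch term (6/13)*log(1 - ζ/(-6/7)): its argument vanishes at ζ = -6/7, a logarithmic branch point, modulus 6/7.
The radius of convergence is the smallest modulus among the singular points: 6/7.

The radius of convergence is 6/7.


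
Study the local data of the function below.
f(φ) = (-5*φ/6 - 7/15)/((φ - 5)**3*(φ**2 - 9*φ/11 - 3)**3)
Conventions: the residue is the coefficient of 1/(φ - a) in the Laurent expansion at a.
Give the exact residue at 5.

At the order-3 pole 5 set g(φ) = (φ - (5))^3*f(φ) = (-5*φ/6 - 7/15)/(φ**2 - 9*φ/11 - 3)**3.
Order-3 pole: residue = g''(a)/2; g''(5) = -542313288/296709280757, so the residue is -271156644/296709280757.

The residue is -271156644/296709280757.


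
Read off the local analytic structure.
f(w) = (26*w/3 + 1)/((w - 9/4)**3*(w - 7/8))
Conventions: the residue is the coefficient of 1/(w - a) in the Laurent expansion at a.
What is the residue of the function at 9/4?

The residue is 13184/3993.

At the order-3 pole 9/4 set g(w) = (w - (9/4))^3*f(w) = (26*w/3 + 1)/(w - 7/8).
Order-3 pole: residue = g''(a)/2; g''(9/4) = 26368/3993, so the residue is 13184/3993.


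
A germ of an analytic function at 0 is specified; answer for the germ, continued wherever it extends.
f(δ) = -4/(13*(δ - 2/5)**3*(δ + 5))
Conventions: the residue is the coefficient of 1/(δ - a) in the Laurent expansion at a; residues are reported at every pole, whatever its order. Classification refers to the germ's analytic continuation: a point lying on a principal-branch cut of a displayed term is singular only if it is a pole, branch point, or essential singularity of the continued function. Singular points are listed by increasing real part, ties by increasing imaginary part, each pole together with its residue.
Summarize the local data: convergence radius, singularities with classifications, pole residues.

Denominator factor (δ - 2/5)^3: pole of order 3 at 2/5, modulus 2/5.
Denominator factor (δ + 5): pole of order 1 at -5, modulus 5.
The radius of convergence is the smallest modulus among the singular points: 2/5.
At the order-1 pole -5 set g(δ) = (δ - (-5))*f(δ) = -4/(13*(δ - 2/5)**3).
Simple pole: residue = g(a) at a = -5, which is 500/255879.
At the order-3 pole 2/5 set g(δ) = (δ - (2/5))^3*f(δ) = -4/(13*(δ + 5)).
Order-3 pole: residue = g''(a)/2; g''(2/5) = -1000/255879, so the residue is -500/255879.
List the singular points by increasing real part (a conjugate pair: the negative imaginary part first).

Radius of convergence at 0: 2/5.
At -5: a pole of order 1; residue 500/255879.
At 2/5: a pole of order 3; residue -500/255879.


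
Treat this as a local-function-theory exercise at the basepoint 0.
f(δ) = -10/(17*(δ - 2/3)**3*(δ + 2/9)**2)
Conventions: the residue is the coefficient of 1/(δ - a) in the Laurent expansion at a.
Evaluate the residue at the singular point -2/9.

At the order-2 pole -2/9 set g(δ) = (δ - (-2/9))^2*f(δ) = -10/(17*(δ - 2/3)**3).
Order-2 pole: residue = g'(a); g'(-2/9) = 98415/34816, so the residue is 98415/34816.

The residue is 98415/34816.


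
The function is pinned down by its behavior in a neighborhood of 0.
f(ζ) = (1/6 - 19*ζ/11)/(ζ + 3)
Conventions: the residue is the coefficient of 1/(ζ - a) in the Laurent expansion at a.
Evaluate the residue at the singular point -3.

The residue is 353/66.

At the order-1 pole -3 set g(ζ) = (ζ - (-3))*f(ζ) = 1/6 - 19*ζ/11.
Simple pole: residue = g(a) at a = -3, which is 353/66.


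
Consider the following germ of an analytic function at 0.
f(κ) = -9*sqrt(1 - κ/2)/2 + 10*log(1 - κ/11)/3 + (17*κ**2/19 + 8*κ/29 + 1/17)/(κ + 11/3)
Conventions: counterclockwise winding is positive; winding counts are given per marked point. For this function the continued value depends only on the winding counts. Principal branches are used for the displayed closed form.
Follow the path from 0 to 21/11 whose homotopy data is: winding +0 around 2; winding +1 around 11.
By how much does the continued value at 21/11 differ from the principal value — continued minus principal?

Continued minus principal equals (20/3)*pi*i.

The rational part is single-valued and drops out of the difference; each branch term changes only by its own monodromy.
(-9/2)*sqrt(1 - κ/(2)): winding +0 is even, the square root returns to the same sheet, contribution 0.
(10/3)*log(1 - κ/(11)): each positive loop around 11 adds 2*pi*i to the log, so winding +1 contributes (10/3)*(1)*2*pi*i = (20/3)*pi*i.
Summing the contributions at κ = 21/11 gives (20/3)*pi*i.


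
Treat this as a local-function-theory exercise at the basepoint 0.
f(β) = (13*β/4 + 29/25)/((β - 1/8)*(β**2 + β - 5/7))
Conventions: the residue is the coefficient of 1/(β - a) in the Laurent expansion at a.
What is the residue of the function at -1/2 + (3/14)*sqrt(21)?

The residue is 8771/6425 + (2123/3855)*sqrt(21).

The factor β**2 + β - 5/7 splits as (β - a)(β - a') with a = -1/2 + (3/14)*sqrt(21), a' = -1/2 - (3/14)*sqrt(21). At the order-1 pole a set g(β) = (β - a)*f(β) = [(13*β/4 + 29/25)/(β - 1/8)] / (β - a').
Simple pole: residue = g(a) at a = -1/2 + (3/14)*sqrt(21), which is 8771/6425 + (2123/3855)*sqrt(21).


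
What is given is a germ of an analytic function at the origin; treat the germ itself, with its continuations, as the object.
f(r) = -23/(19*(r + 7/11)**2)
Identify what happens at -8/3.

Denominator factors: r + 7/11 = -67/33 at r = -8/3 — none vanishes.
So the germ continues analytically to -8/3.

The point is a regular point.


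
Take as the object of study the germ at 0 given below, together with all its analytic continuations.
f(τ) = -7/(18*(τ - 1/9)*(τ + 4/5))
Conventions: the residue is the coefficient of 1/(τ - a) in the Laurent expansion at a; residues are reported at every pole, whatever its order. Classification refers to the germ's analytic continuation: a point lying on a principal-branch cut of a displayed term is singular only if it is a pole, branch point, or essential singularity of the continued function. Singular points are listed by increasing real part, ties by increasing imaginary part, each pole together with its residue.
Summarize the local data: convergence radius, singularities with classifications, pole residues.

Denominator factor (τ - 1/9): pole of order 1 at 1/9, modulus 1/9.
Denominator factor (τ + 4/5): pole of order 1 at -4/5, modulus 4/5.
The radius of convergence is the smallest modulus among the singular points: 1/9.
At the order-1 pole -4/5 set g(τ) = (τ - (-4/5))*f(τ) = -7/(18*(τ - 1/9)).
Simple pole: residue = g(a) at a = -4/5, which is 35/82.
At the order-1 pole 1/9 set g(τ) = (τ - (1/9))*f(τ) = -7/(18*(τ + 4/5)).
Simple pole: residue = g(a) at a = 1/9, which is -35/82.
List the singular points by increasing real part (a conjugate pair: the negative imaginary part first).

Radius of convergence at 0: 1/9.
At -4/5: a pole of order 1; residue 35/82.
At 1/9: a pole of order 1; residue -35/82.
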